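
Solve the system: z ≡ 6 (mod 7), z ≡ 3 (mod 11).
M = 7 × 11 = 77. M₁ = 11, y₁ ≡ 2 (mod 7). M₂ = 7, y₂ ≡ 8 (mod 11). z = 6×11×2 + 3×7×8 ≡ 69 (mod 77)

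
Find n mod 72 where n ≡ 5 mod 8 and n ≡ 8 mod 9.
M = 8 × 9 = 72. M₁ = 9, y₁ ≡ 1 mod 8. M₂ = 8, y₂ ≡ 8 mod 9. n = 5×9×1 + 8×8×8 ≡ 53 mod 72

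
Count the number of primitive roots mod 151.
There are φ(151-1) = φ(150) = 40 primitive roots modulo 151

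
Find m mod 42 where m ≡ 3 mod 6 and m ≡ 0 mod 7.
M = 6 × 7 = 42. M₁ = 7, y₁ ≡ 1 mod 6. M₂ = 6, y₂ ≡ 6 mod 7. m = 3×7×1 + 0×6×6 ≡ 21 mod 42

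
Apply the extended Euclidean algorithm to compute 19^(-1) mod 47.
Extended GCD: 19(5) + 47(-2) = 1. So 19^(-1) ≡ 5 mod 47. Verify: 19 × 5 = 95 ≡ 1 mod 47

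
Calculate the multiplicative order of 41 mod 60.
Powers of 41 mod 60: 41^1≡41, 41^2≡1. ord_60(41) = 2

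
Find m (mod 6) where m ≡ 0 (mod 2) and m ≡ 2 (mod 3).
M = 2 × 3 = 6. M₁ = 3, y₁ ≡ 1 (mod 2). M₂ = 2, y₂ ≡ 2 (mod 3). m = 0×3×1 + 2×2×2 ≡ 2 (mod 6)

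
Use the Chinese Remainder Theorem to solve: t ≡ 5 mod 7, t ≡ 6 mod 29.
M = 7 × 29 = 203. M₁ = 29, y₁ ≡ 1 mod 7. M₂ = 7, y₂ ≡ 25 mod 29. t = 5×29×1 + 6×7×25 ≡ 180 mod 203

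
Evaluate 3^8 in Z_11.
By repeated squaring (mod 11): 3^{1}≡3, 3^{2}≡9, 3^{4}≡4, 3^{8}≡5. So 3^{8} ≡ 5 (mod 11)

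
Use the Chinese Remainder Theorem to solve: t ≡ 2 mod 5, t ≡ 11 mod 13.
M = 5 × 13 = 65. M₁ = 13, y₁ ≡ 2 mod 5. M₂ = 5, y₂ ≡ 8 mod 13. t = 2×13×2 + 11×5×8 ≡ 37 mod 65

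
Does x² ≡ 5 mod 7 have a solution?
By Euler's criterion: 5^{3} ≡ 6 mod 7. Since this equals -1 (≡ 6), 5 is not a QR.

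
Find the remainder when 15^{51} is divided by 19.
By Fermat: 15^{18} ≡ 1 mod 19. 51 = 2×18 + 15. So 15^{51} ≡ 15^{15} ≡ 8 mod 19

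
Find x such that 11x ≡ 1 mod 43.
Since 43 is prime, by Fermat 11^(-1) ≡ 11^{41} ≡ 4 mod 43. Verify: 11 × 4 = 44 ≡ 1 mod 43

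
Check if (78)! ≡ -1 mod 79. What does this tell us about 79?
(78)! mod 79 = 78. Since this equals -1 mod 79, Wilson confirms 79 is prime.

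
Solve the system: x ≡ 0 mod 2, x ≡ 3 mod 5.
M = 2 × 5 = 10. M₁ = 5, y₁ ≡ 1 mod 2. M₂ = 2, y₂ ≡ 3 mod 5. x = 0×5×1 + 3×2×3 ≡ 8 mod 10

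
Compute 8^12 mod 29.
By repeated squaring mod 29: 8^{1}≡8, 8^{2}≡6, 8^{4}≡7, 8^{8}≡20. Then 8^{12} = 8^{8+4} ≡ 20 × 7 ≡ 24 mod 29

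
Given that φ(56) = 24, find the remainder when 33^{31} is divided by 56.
By Euler: 33^{24} ≡ 1 (mod 56) since gcd(33, 56) = 1. 31 = 1×24 + 7. So 33^{31} ≡ 33^{7} ≡ 33 (mod 56)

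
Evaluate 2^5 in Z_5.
Using Fermat: 2^{4} ≡ 1 mod 5. 5 ≡ 1 mod 4. So 2^{5} ≡ 2^{1} ≡ 2 mod 5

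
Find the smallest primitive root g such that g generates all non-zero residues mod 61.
g = 2. For each prime q|60: 2^{30}≡60, 2^{20}≡47, 2^{12}≡9, none ≡ 1, so ord_61(2) = 60 and 2 is a primitive root.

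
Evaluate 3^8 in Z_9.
By repeated squaring mod 9: 3^{1}≡3, 3^{2}≡0, 3^{4}≡0, 3^{8}≡0. So 3^{8} ≡ 0 mod 9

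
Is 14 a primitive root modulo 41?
14^{8} ≡ 1 mod 41 and 8 < 40, so ord_41(14) = 8 ≠ 40 and 14 is not a primitive root.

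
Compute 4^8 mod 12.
By repeated squaring mod 12: 4^{1}≡4, 4^{2}≡4, 4^{4}≡4, 4^{8}≡4. So 4^{8} ≡ 4 mod 12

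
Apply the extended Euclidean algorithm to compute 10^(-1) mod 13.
Extended GCD: 10(4) + 13(-3) = 1. So 10^(-1) ≡ 4 mod 13. Verify: 10 × 4 = 40 ≡ 1 mod 13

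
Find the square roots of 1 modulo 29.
The square roots of 1 mod 29 are 1 and 28. Verify: 1² = 1 ≡ 1 mod 29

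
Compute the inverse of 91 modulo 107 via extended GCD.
Extended GCD: 91(20) + 107(-17) = 1. So 91^(-1) ≡ 20 mod 107. Verify: 91 × 20 = 1820 ≡ 1 mod 107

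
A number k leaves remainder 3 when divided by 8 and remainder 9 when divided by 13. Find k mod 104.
M = 8 × 13 = 104. M₁ = 13, y₁ ≡ 5 mod 8. M₂ = 8, y₂ ≡ 5 mod 13. k = 3×13×5 + 9×8×5 ≡ 35 mod 104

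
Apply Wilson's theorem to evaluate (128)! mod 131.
(130)! = (128)! × (129) × (130) ≡ -1 (mod 131). So (128)! ≡ -1 × [(130)(129)]^(-1) ≡ 65 (mod 131)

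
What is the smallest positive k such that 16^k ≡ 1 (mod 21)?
Powers of 16 mod 21: 16^1≡16, 16^2≡4, 16^3≡1. ord_21(16) = 3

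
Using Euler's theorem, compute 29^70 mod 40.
By Euler: 29^{16} ≡ 1 (mod 40) since gcd(29, 40) = 1. 70 = 4×16 + 6. So 29^{70} ≡ 29^{6} ≡ 1 (mod 40)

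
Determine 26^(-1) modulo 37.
Since 37 is prime, by Fermat 26^(-1) ≡ 26^{35} ≡ 10 (mod 37). Verify: 26 × 10 = 260 ≡ 1 (mod 37)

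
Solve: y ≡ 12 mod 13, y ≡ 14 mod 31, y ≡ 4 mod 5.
M = 13 × 31 × 5 = 2015. M₁ = 155, y₁ ≡ 12 mod 13. M₂ = 65, y₂ ≡ 21 mod 31. M₃ = 403, y₃ ≡ 2 mod 5. y = 12×155×12 + 14×65×21 + 4×403×2 ≡ 324 mod 2015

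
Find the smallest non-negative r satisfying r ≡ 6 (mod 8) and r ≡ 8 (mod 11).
M = 8 × 11 = 88. M₁ = 11, y₁ ≡ 3 (mod 8). M₂ = 8, y₂ ≡ 7 (mod 11). r = 6×11×3 + 8×8×7 ≡ 30 (mod 88)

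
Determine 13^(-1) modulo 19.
Since 19 is prime, by Fermat 13^(-1) ≡ 13^{17} ≡ 3 mod 19. Verify: 13 × 3 = 39 ≡ 1 mod 19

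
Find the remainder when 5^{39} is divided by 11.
By Fermat: 5^{10} ≡ 1 (mod 11). 39 = 3×10 + 9. So 5^{39} ≡ 5^{9} ≡ 9 (mod 11)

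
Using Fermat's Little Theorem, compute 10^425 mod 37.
By Fermat: 10^{36} ≡ 1 (mod 37). 425 ≡ 29 (mod 36). So 10^{425} ≡ 10^{29} ≡ 26 (mod 37)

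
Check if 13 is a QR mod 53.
By Euler's criterion: 13^{26} ≡ 1 (mod 53). Since this equals 1, 13 is a QR.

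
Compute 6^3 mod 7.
6^{3} = 216 ≡ 6 mod 7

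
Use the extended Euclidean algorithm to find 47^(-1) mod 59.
Extended GCD: 47(-5) + 59(4) = 1. So 47^(-1) ≡ -5 ≡ 54 (mod 59). Verify: 47 × 54 = 2538 ≡ 1 (mod 59)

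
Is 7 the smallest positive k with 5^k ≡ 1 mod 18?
Powers of 5 mod 18: 5^1≡5, 5^2≡7, 5^3≡17, 5^4≡13, 5^5≡11, 5^6≡1. Already 5^6≡1, so the order is 6 < 7. No, the actual order is 6.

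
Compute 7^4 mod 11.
7^{4} = 2401 ≡ 3 mod 11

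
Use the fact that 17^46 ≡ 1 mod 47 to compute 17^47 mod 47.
By Fermat: 17^{46} ≡ 1 mod 47. So 17^{47} = 17^{46} · 17^{1} ≡ 17^{1} ≡ 17 mod 47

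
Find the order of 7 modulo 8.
Powers of 7 mod 8: 7^1≡7, 7^2≡1. Order = 2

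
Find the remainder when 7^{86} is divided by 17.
By Fermat: 7^{16} ≡ 1 mod 17. 86 = 5×16 + 6. So 7^{86} ≡ 7^{6} ≡ 9 mod 17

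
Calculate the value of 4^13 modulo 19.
By repeated squaring (mod 19): 4^{1}≡4, 4^{2}≡16, 4^{4}≡9, 4^{8}≡5. Then 4^{13} = 4^{8+4+1} ≡ 5 × 9 × 4 ≡ 9 (mod 19)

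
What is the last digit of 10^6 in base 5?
By repeated squaring (mod 5): 10^{1}≡0, 10^{2}≡0, 10^{4}≡0. Then 10^{6} = 10^{4+2} ≡ 0 × 0 ≡ 0 (mod 5)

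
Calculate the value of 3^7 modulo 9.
By repeated squaring (mod 9): 3^{1}≡3, 3^{2}≡0, 3^{4}≡0. Then 3^{7} = 3^{4+2+1} ≡ 0 × 0 × 3 ≡ 0 (mod 9)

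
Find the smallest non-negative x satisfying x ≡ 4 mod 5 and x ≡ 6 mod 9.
M = 5 × 9 = 45. M₁ = 9, y₁ ≡ 4 mod 5. M₂ = 5, y₂ ≡ 2 mod 9. x = 4×9×4 + 6×5×2 ≡ 24 mod 45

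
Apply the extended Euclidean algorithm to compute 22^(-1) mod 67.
Extended GCD: 22(-3) + 67(1) = 1. So 22^(-1) ≡ -3 ≡ 64 (mod 67). Verify: 22 × 64 = 1408 ≡ 1 (mod 67)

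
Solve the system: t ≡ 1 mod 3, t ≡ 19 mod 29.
M = 3 × 29 = 87. M₁ = 29, y₁ ≡ 2 mod 3. M₂ = 3, y₂ ≡ 10 mod 29. t = 1×29×2 + 19×3×10 ≡ 19 mod 87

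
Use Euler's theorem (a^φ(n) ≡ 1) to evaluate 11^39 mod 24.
By Euler: 11^{8} ≡ 1 (mod 24) since gcd(11, 24) = 1. 39 = 4×8 + 7. So 11^{39} ≡ 11^{7} ≡ 11 (mod 24)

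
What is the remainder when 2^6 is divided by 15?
By repeated squaring (mod 15): 2^{1}≡2, 2^{2}≡4, 2^{4}≡1. Then 2^{6} = 2^{4+2} ≡ 1 × 4 ≡ 4 (mod 15)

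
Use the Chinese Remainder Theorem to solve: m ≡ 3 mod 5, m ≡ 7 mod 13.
M = 5 × 13 = 65. M₁ = 13, y₁ ≡ 2 mod 5. M₂ = 5, y₂ ≡ 8 mod 13. m = 3×13×2 + 7×5×8 ≡ 33 mod 65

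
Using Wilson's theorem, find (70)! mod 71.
By Wilson's theorem, (70)! ≡ -1 ≡ 70 mod 71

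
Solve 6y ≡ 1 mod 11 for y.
Since 11 is prime, by Fermat 6^(-1) ≡ 6^{9} ≡ 2 mod 11. Verify: 6 × 2 = 12 ≡ 1 mod 11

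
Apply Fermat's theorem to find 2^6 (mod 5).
By Fermat: 2^{4} ≡ 1 (mod 5). So 2^{6} = 2^{4} · 2^{2} ≡ 2^{2} ≡ 4 (mod 5)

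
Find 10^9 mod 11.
By repeated squaring mod 11: 10^{1}≡10, 10^{2}≡1, 10^{4}≡1, 10^{8}≡1. Then 10^{9} = 10^{8+1} ≡ 1 × 10 ≡ 10 mod 11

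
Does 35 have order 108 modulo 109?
35^{27} ≡ 1 (mod 109) and 27 < 108, so ord_109(35) = 27 ≠ 108 and 35 is not a primitive root.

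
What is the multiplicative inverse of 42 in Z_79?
Since 79 is prime, by Fermat 42^(-1) ≡ 42^{77} ≡ 32 mod 79. Verify: 42 × 32 = 1344 ≡ 1 mod 79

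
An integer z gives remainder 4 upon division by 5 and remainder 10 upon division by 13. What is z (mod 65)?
M = 5 × 13 = 65. M₁ = 13, y₁ ≡ 2 (mod 5). M₂ = 5, y₂ ≡ 8 (mod 13). z = 4×13×2 + 10×5×8 ≡ 49 (mod 65)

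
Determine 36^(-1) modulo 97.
Since 97 is prime, by Fermat 36^(-1) ≡ 36^{95} ≡ 62 (mod 97). Verify: 36 × 62 = 2232 ≡ 1 (mod 97)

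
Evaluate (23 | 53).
(23/53) = 23^{26} mod 53 = -1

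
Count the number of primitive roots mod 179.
A prime p has φ(p-1) primitive roots; here φ(178) = 88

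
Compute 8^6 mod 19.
By repeated squaring mod 19: 8^{1}≡8, 8^{2}≡7, 8^{4}≡11. Then 8^{6} = 8^{4+2} ≡ 11 × 7 ≡ 1 mod 19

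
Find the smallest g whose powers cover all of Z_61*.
g = 2. Powers: [2, 4, 8, 16, 32, 3, 6, 12, 24, 48, ...] generates all 60 non-zero residues.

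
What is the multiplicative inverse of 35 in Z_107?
Since 107 is prime, by Fermat 35^(-1) ≡ 35^{105} ≡ 52 (mod 107). Verify: 35 × 52 = 1820 ≡ 1 (mod 107)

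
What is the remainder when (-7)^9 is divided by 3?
Using Fermat: (-7)^{2} ≡ 1 (mod 3). 9 ≡ 1 (mod 2). So (-7)^{9} ≡ (-7)^{1} ≡ 2 (mod 3)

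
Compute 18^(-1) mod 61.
Since 61 is prime, by Fermat 18^(-1) ≡ 18^{59} ≡ 17 mod 61. Verify: 18 × 17 = 306 ≡ 1 mod 61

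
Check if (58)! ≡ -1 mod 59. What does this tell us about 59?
(58)! mod 59 = 58. Since this equals -1 mod 59, Wilson confirms 59 is prime.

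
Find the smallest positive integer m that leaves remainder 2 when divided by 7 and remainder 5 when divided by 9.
M = 7 × 9 = 63. M₁ = 9, y₁ ≡ 4 mod 7. M₂ = 7, y₂ ≡ 4 mod 9. m = 2×9×4 + 5×7×4 ≡ 23 mod 63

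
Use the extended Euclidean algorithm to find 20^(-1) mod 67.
Extended GCD: 20(-10) + 67(3) = 1. So 20^(-1) ≡ -10 ≡ 57 (mod 67). Verify: 20 × 57 = 1140 ≡ 1 (mod 67)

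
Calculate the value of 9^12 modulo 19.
By repeated squaring (mod 19): 9^{1}≡9, 9^{2}≡5, 9^{4}≡6, 9^{8}≡17. Then 9^{12} = 9^{8+4} ≡ 17 × 6 ≡ 7 (mod 19)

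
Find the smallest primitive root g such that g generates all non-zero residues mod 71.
g = 7. For each prime q|70: 7^{35}≡70, 7^{14}≡54, 7^{10}≡45, none ≡ 1, so ord_71(7) = 70 and 7 is a primitive root.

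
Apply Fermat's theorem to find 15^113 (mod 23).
By Fermat: 15^{22} ≡ 1 (mod 23). 113 = 5×22 + 3. So 15^{113} ≡ 15^{3} ≡ 17 (mod 23)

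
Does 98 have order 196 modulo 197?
ord_197(98) divides 196. For each prime q|196: 98^{98}≡196, 98^{28}≡36, none ≡ 1. So 98 has order 196 and is a primitive root mod 197.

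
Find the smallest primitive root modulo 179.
g = 2. For each prime q|178: 2^{89}≡178, 2^{2}≡4, none ≡ 1, so ord_179(2) = 178 and 2 is a primitive root.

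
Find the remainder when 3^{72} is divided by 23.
By Fermat: 3^{22} ≡ 1 (mod 23). 72 = 3×22 + 6. So 3^{72} ≡ 3^{6} ≡ 16 (mod 23)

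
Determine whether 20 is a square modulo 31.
By Euler's criterion: 20^{15} ≡ 1 mod 31. Since this equals 1, 20 is a QR.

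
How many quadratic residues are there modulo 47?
The squaring map on Z_47* is 2-to-1, so there are (46)/2 = 23 QRs.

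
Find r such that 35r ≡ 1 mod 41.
Since 41 is prime, by Fermat 35^(-1) ≡ 35^{39} ≡ 34 mod 41. Verify: 35 × 34 = 1190 ≡ 1 mod 41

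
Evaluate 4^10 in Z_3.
Using Fermat: 4^{2} ≡ 1 (mod 3). 10 ≡ 0 (mod 2). So 4^{10} ≡ 4^{0} ≡ 1 (mod 3)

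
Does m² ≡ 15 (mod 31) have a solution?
By Euler's criterion: 15^{15} ≡ 30 (mod 31). Since this equals -1 (≡ 30), 15 is not a QR.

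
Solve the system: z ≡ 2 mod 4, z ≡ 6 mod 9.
M = 4 × 9 = 36. M₁ = 9, y₁ ≡ 1 mod 4. M₂ = 4, y₂ ≡ 7 mod 9. z = 2×9×1 + 6×4×7 ≡ 6 mod 36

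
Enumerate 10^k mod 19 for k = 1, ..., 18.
10^1, 10^2, ..., 10^{18} mod 19: [10, 5, 12, 6, 3, 11, 15, 17, 18, 9, 14, 7, 13, 16, 8, 4, 2, 1]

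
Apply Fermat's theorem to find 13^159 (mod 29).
By Fermat: 13^{28} ≡ 1 (mod 29). 159 = 5×28 + 19. So 13^{159} ≡ 13^{19} ≡ 6 (mod 29)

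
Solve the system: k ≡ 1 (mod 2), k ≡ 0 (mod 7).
M = 2 × 7 = 14. M₁ = 7, y₁ ≡ 1 (mod 2). M₂ = 2, y₂ ≡ 4 (mod 7). k = 1×7×1 + 0×2×4 ≡ 7 (mod 14)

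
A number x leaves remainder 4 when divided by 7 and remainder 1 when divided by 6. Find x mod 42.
M = 7 × 6 = 42. M₁ = 6, y₁ ≡ 6 mod 7. M₂ = 7, y₂ ≡ 1 mod 6. x = 4×6×6 + 1×7×1 ≡ 25 mod 42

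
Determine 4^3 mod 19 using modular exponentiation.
4^{3} = 64 ≡ 7 mod 19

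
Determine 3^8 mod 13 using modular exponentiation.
By repeated squaring (mod 13): 3^{1}≡3, 3^{2}≡9, 3^{4}≡3, 3^{8}≡9. So 3^{8} ≡ 9 (mod 13)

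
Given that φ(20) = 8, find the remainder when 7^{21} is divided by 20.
By Euler: 7^{8} ≡ 1 (mod 20) since gcd(7, 20) = 1. 21 = 2×8 + 5. So 7^{21} ≡ 7^{5} ≡ 7 (mod 20)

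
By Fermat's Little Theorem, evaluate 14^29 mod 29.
By Fermat: 14^{28} ≡ 1 mod 29. So 14^{29} = 14^{28} · 14^{1} ≡ 14^{1} ≡ 14 mod 29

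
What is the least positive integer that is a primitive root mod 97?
g = 5. Powers: [5, 25, 28, 43, 21, 8, 40, ...] generates all 96 non-zero residues.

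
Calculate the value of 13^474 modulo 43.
Using Fermat: 13^{42} ≡ 1 mod 43. 474 ≡ 12 mod 42. So 13^{474} ≡ 13^{12} ≡ 41 mod 43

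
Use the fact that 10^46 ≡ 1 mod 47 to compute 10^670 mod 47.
By Fermat: 10^{46} ≡ 1 mod 47. 670 ≡ 26 mod 46. So 10^{670} ≡ 10^{26} ≡ 34 mod 47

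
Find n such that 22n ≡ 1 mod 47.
Since 47 is prime, by Fermat 22^(-1) ≡ 22^{45} ≡ 15 mod 47. Verify: 22 × 15 = 330 ≡ 1 mod 47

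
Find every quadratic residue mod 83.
QRs mod 83: {1, 3, 4, 7, 9, 10, 11, 12, 16, 17, 21, 23, 25, 26, 27, 28, 29, 30, 31, 33, 36, 37, 38, 40, 41, 44, 48, 49, 51, 59, 61, 63, 64, 65, 68, 69, 70, 75, 77, 78, 81}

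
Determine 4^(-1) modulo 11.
Since 11 is prime, by Fermat 4^(-1) ≡ 4^{9} ≡ 3 mod 11. Verify: 4 × 3 = 12 ≡ 1 mod 11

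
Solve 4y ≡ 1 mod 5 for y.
Since 5 is prime, by Fermat 4^(-1) ≡ 4^{3} ≡ 4 mod 5. Verify: 4 × 4 = 16 ≡ 1 mod 5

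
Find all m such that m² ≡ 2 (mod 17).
The square roots of 2 mod 17 are 6 and 11. Verify: 6² = 36 ≡ 2 (mod 17)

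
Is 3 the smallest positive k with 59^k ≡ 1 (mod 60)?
Powers of 59 mod 60: 59^1≡59, 59^2≡1. Already 59^2≡1, so the order is 2 < 3. No, the actual order is 2.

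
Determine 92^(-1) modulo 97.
Since 97 is prime, by Fermat 92^(-1) ≡ 92^{95} ≡ 58 (mod 97). Verify: 92 × 58 = 5336 ≡ 1 (mod 97)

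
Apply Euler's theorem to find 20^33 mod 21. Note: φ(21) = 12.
By Euler: 20^{12} ≡ 1 mod 21 since gcd(20, 21) = 1. 33 = 2×12 + 9. So 20^{33} ≡ 20^{9} ≡ 20 mod 21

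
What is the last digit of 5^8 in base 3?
Using Fermat: 5^{2} ≡ 1 mod 3. 8 ≡ 0 mod 2. So 5^{8} ≡ 5^{0} ≡ 1 mod 3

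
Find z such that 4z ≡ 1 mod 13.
Since 13 is prime, by Fermat 4^(-1) ≡ 4^{11} ≡ 10 mod 13. Verify: 4 × 10 = 40 ≡ 1 mod 13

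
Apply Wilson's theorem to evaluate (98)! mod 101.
(100)! = (98)! × (99) × (100) ≡ -1 mod 101. So (98)! ≡ -1 × [(100)(99)]^(-1) ≡ 50 mod 101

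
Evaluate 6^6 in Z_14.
By repeated squaring mod 14: 6^{1}≡6, 6^{2}≡8, 6^{4}≡8. Then 6^{6} = 6^{4+2} ≡ 8 × 8 ≡ 8 mod 14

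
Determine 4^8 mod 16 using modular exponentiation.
By repeated squaring (mod 16): 4^{1}≡4, 4^{2}≡0, 4^{4}≡0, 4^{8}≡0. So 4^{8} ≡ 0 (mod 16)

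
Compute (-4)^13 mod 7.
Using Fermat: (-4)^{6} ≡ 1 mod 7. 13 ≡ 1 mod 6. So (-4)^{13} ≡ (-4)^{1} ≡ 3 mod 7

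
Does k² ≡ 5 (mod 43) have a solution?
By Euler's criterion: 5^{21} ≡ 42 (mod 43). Since this equals -1 (≡ 42), 5 is not a QR.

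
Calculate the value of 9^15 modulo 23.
By repeated squaring mod 23: 9^{1}≡9, 9^{2}≡12, 9^{4}≡6, 9^{8}≡13. Then 9^{15} = 9^{8+4+2+1} ≡ 13 × 6 × 12 × 9 ≡ 6 mod 23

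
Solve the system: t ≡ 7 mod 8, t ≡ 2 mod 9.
M = 8 × 9 = 72. M₁ = 9, y₁ ≡ 1 mod 8. M₂ = 8, y₂ ≡ 8 mod 9. t = 7×9×1 + 2×8×8 ≡ 47 mod 72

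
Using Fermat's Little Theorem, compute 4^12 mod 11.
By Fermat: 4^{10} ≡ 1 (mod 11). So 4^{12} = 4^{10} · 4^{2} ≡ 4^{2} ≡ 5 (mod 11)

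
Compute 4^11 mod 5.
Using Fermat: 4^{4} ≡ 1 mod 5. 11 ≡ 3 mod 4. So 4^{11} ≡ 4^{3} ≡ 4 mod 5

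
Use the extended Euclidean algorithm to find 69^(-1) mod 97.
Extended GCD: 69(45) + 97(-32) = 1. So 69^(-1) ≡ 45 mod 97. Verify: 69 × 45 = 3105 ≡ 1 mod 97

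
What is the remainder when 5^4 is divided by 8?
5^{4} = 625 ≡ 1 mod 8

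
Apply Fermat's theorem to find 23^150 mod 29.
By Fermat: 23^{28} ≡ 1 mod 29. 150 = 5×28 + 10. So 23^{150} ≡ 23^{10} ≡ 16 mod 29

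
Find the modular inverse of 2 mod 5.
Since 5 is prime, by Fermat 2^(-1) ≡ 2^{3} ≡ 3 (mod 5). Verify: 2 × 3 = 6 ≡ 1 (mod 5)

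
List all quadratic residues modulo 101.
Squares in Z_101*: {1, 4, 5, 6, 9, 13, 14, 16, 17, 19, 20, 21, 22, 23, 24, 25, 30, 31, 33, 36, 37, 43, 45, 47, 49, 52, 54, 56, 58, 64, 65, 68, 70, 71, 76, 77, 78, 79, 80, 81, 82, 84, 85, 87, 88, 92, 95, 96, 97, 100}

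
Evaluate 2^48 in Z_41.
Using Fermat: 2^{40} ≡ 1 (mod 41). 48 ≡ 8 (mod 40). So 2^{48} ≡ 2^{8} ≡ 10 (mod 41)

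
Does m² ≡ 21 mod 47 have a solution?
By Euler's criterion: 21^{23} ≡ 1 mod 47. Since this equals 1, 21 is a QR.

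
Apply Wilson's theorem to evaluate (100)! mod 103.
(102)! = (100)! × (101) × (102) ≡ -1 (mod 103). So (100)! ≡ -1 × [(102)(101)]^(-1) ≡ 51 (mod 103)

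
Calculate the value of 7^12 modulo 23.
By repeated squaring mod 23: 7^{1}≡7, 7^{2}≡3, 7^{4}≡9, 7^{8}≡12. Then 7^{12} = 7^{8+4} ≡ 12 × 9 ≡ 16 mod 23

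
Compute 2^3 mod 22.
2^{3} = 8 ≡ 8 (mod 22)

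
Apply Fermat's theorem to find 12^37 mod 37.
By Fermat: 12^{36} ≡ 1 mod 37. So 12^{37} = 12^{36} · 12^{1} ≡ 12^{1} ≡ 12 mod 37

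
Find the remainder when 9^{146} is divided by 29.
By Fermat: 9^{28} ≡ 1 mod 29. 146 = 5×28 + 6. So 9^{146} ≡ 9^{6} ≡ 16 mod 29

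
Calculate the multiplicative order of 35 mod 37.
Powers of 35 mod 37: 35^1≡35, 35^2≡4, 35^3≡29, 35^4≡16, 35^5≡5, 35^6≡27, 35^7≡20, 35^8≡34, 35^9≡6, 35^10≡25, 35^11≡24, 35^12≡26, 35^13≡22, 35^14≡30, 35^15≡14, 35^16≡9, 35^17≡19, 35^18≡36, 35^19≡2, 35^20≡33, 35^21≡8, 35^22≡21, 35^23≡32, 35^24≡10, 35^25≡17, 35^26≡3, 35^27≡31, 35^28≡12, 35^29≡13, 35^30≡11, 35^31≡15, 35^32≡7, 35^33≡23, 35^34≡28, 35^35≡18, 35^36≡1. So the order of 35 is 36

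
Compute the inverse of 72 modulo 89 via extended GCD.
Extended GCD: 72(-21) + 89(17) = 1. So 72^(-1) ≡ -21 ≡ 68 (mod 89). Verify: 72 × 68 = 4896 ≡ 1 (mod 89)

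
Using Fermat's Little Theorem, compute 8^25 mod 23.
By Fermat: 8^{22} ≡ 1 (mod 23). So 8^{25} = 8^{22} · 8^{3} ≡ 8^{3} ≡ 6 (mod 23)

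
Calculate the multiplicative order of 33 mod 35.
Powers of 33 mod 35: 33^1≡33, 33^2≡4, 33^3≡27, 33^4≡16, 33^5≡3, 33^6≡29, 33^7≡12, 33^8≡11, 33^9≡13, 33^10≡9, 33^11≡17, 33^12≡1. So the order of 33 is 12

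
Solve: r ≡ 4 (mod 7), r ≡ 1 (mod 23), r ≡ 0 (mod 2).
M = 7 × 23 × 2 = 322. M₁ = 46, y₁ ≡ 2 (mod 7). M₂ = 14, y₂ ≡ 5 (mod 23). M₃ = 161, y₃ ≡ 1 (mod 2). r = 4×46×2 + 1×14×5 + 0×161×1 ≡ 116 (mod 322)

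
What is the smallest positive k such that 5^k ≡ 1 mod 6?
Powers of 5 mod 6: 5^1≡5, 5^2≡1. Order = 2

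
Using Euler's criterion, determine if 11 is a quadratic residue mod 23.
By Euler's criterion: 11^{11} ≡ 22 mod 23. Since this equals -1 (≡ 22), 11 is not a QR.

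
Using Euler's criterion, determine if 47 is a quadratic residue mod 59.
By Euler's criterion: 47^{29} ≡ 58 (mod 59). Since this equals -1 (≡ 58), 47 is not a QR.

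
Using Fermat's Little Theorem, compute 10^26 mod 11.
By Fermat: 10^{10} ≡ 1 (mod 11). 26 = 2×10 + 6. So 10^{26} ≡ 10^{6} ≡ 1 (mod 11)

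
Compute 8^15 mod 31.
By repeated squaring mod 31: 8^{1}≡8, 8^{2}≡2, 8^{4}≡4, 8^{8}≡16. Then 8^{15} = 8^{8+4+2+1} ≡ 16 × 4 × 2 × 8 ≡ 1 mod 31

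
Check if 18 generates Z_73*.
18^{18} ≡ 1 (mod 73) and 18 < 72, so ord_73(18) = 18 ≠ 72 and 18 is not a primitive root.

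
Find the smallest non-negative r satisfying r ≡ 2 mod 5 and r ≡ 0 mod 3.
M = 5 × 3 = 15. M₁ = 3, y₁ ≡ 2 mod 5. M₂ = 5, y₂ ≡ 2 mod 3. r = 2×3×2 + 0×5×2 ≡ 12 mod 15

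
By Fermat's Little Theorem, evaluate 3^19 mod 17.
By Fermat: 3^{16} ≡ 1 (mod 17). So 3^{19} = 3^{16} · 3^{3} ≡ 3^{3} ≡ 10 (mod 17)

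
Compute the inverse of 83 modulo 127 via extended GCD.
Extended GCD: 83(-26) + 127(17) = 1. So 83^(-1) ≡ -26 ≡ 101 (mod 127). Verify: 83 × 101 = 8383 ≡ 1 (mod 127)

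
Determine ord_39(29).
Powers of 29 mod 39: 29^1≡29, 29^2≡22, 29^3≡14, 29^4≡16, 29^5≡35, 29^6≡1. Order = 6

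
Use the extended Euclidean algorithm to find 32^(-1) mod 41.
Extended GCD: 32(9) + 41(-7) = 1. So 32^(-1) ≡ 9 (mod 41). Verify: 32 × 9 = 288 ≡ 1 (mod 41)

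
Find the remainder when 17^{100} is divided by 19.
By Fermat: 17^{18} ≡ 1 mod 19. 100 = 5×18 + 10. So 17^{100} ≡ 17^{10} ≡ 17 mod 19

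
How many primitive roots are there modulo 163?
There are φ(163-1) = φ(162) = 54 primitive roots modulo 163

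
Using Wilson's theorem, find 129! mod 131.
(130)! = (129)! × (130) ≡ -1 mod 131. So (129)! ≡ -1 × (130)^(-1) ≡ (-1)×(-1) = 1 mod 131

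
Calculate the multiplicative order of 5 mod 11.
Powers of 5 mod 11: 5^1≡5, 5^2≡3, 5^3≡4, 5^4≡9, 5^5≡1. ord_11(5) = 5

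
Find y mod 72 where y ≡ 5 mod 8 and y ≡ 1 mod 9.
M = 8 × 9 = 72. M₁ = 9, y₁ ≡ 1 mod 8. M₂ = 8, y₂ ≡ 8 mod 9. y = 5×9×1 + 1×8×8 ≡ 37 mod 72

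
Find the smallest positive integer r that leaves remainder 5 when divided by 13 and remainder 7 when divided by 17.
M = 13 × 17 = 221. M₁ = 17, y₁ ≡ 10 mod 13. M₂ = 13, y₂ ≡ 4 mod 17. r = 5×17×10 + 7×13×4 ≡ 109 mod 221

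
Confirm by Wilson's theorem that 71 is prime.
(70)! mod 71 = 70. Since this equals -1 mod 71, Wilson confirms 71 is prime.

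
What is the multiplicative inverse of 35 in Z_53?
Since 53 is prime, by Fermat 35^(-1) ≡ 35^{51} ≡ 50 (mod 53). Verify: 35 × 50 = 1750 ≡ 1 (mod 53)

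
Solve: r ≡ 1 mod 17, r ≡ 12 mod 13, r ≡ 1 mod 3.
M = 17 × 13 × 3 = 663. M₁ = 39, y₁ ≡ 7 mod 17. M₂ = 51, y₂ ≡ 12 mod 13. M₃ = 221, y₃ ≡ 2 mod 3. r = 1×39×7 + 12×51×12 + 1×221×2 ≡ 103 mod 663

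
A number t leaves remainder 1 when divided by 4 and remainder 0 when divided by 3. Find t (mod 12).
M = 4 × 3 = 12. M₁ = 3, y₁ ≡ 3 (mod 4). M₂ = 4, y₂ ≡ 1 (mod 3). t = 1×3×3 + 0×4×1 ≡ 9 (mod 12)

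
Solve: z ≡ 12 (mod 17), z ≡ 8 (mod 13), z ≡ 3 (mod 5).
M = 17 × 13 × 5 = 1105. M₁ = 65, y₁ ≡ 11 (mod 17). M₂ = 85, y₂ ≡ 2 (mod 13). M₃ = 221, y₃ ≡ 1 (mod 5). z = 12×65×11 + 8×85×2 + 3×221×1 ≡ 658 (mod 1105)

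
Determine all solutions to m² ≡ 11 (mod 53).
The square roots of 11 mod 53 are 8 and 45. Verify: 8² = 64 ≡ 11 (mod 53)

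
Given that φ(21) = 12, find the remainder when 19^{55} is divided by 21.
By Euler: 19^{12} ≡ 1 (mod 21) since gcd(19, 21) = 1. 55 = 4×12 + 7. So 19^{55} ≡ 19^{7} ≡ 19 (mod 21)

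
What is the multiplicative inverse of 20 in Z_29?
Since 29 is prime, by Fermat 20^(-1) ≡ 20^{27} ≡ 16 (mod 29). Verify: 20 × 16 = 320 ≡ 1 (mod 29)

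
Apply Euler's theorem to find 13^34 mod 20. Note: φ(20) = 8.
By Euler: 13^{8} ≡ 1 mod 20 since gcd(13, 20) = 1. 34 = 4×8 + 2. So 13^{34} ≡ 13^{2} ≡ 9 mod 20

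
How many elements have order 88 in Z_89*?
A prime p has φ(p-1) primitive roots; here φ(88) = 40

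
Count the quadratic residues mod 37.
For prime 37, there are (p-1)/2 = (37-1)/2 = 18 quadratic residues (excluding 0).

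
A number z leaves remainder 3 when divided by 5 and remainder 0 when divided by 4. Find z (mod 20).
M = 5 × 4 = 20. M₁ = 4, y₁ ≡ 4 (mod 5). M₂ = 5, y₂ ≡ 1 (mod 4). z = 3×4×4 + 0×5×1 ≡ 8 (mod 20)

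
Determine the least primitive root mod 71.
g = 7. For each prime q|70: 7^{35}≡70, 7^{14}≡54, 7^{10}≡45, none ≡ 1, so ord_71(7) = 70 and 7 is a primitive root.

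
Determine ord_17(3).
Powers of 3 mod 17: 3^1≡3, 3^2≡9, 3^3≡10, 3^4≡13, 3^5≡5, 3^6≡15, 3^7≡11, 3^8≡16, 3^9≡14, 3^10≡8, 3^11≡7, 3^12≡4, 3^13≡12, 3^14≡2, 3^15≡6, 3^16≡1. Order = 16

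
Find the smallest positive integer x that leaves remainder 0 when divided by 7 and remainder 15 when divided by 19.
M = 7 × 19 = 133. M₁ = 19, y₁ ≡ 3 (mod 7). M₂ = 7, y₂ ≡ 11 (mod 19). x = 0×19×3 + 15×7×11 ≡ 91 (mod 133)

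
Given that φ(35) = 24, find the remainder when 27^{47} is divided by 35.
By Euler: 27^{24} ≡ 1 (mod 35) since gcd(27, 35) = 1. 47 = 1×24 + 23. So 27^{47} ≡ 27^{23} ≡ 13 (mod 35)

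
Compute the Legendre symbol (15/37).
(15/37) = 15^{18} mod 37 = -1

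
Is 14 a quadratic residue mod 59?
By Euler's criterion: 14^{29} ≡ 58 mod 59. Since this equals -1 (≡ 58), 14 is not a QR.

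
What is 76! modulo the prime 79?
(78)! = (76)! × (77) × (78) ≡ -1 (mod 79). So (76)! ≡ -1 × [(78)(77)]^(-1) ≡ 39 (mod 79)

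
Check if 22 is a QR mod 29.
By Euler's criterion: 22^{14} ≡ 1 mod 29. Since this equals 1, 22 is a QR.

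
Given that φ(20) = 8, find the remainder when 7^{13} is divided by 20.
By Euler: 7^{8} ≡ 1 (mod 20) since gcd(7, 20) = 1. 13 = 1×8 + 5. So 7^{13} ≡ 7^{5} ≡ 7 (mod 20)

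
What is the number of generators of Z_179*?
A prime p has φ(p-1) primitive roots; here φ(178) = 88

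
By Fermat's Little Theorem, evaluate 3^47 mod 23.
By Fermat: 3^{22} ≡ 1 mod 23. 47 = 2×22 + 3. So 3^{47} ≡ 3^{3} ≡ 4 mod 23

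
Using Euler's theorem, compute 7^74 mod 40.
By Euler: 7^{16} ≡ 1 mod 40 since gcd(7, 40) = 1. 74 = 4×16 + 10. So 7^{74} ≡ 7^{10} ≡ 9 mod 40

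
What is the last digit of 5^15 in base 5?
By repeated squaring (mod 5): 5^{1}≡0, 5^{2}≡0, 5^{4}≡0, 5^{8}≡0. Then 5^{15} = 5^{8+4+2+1} ≡ 0 × 0 × 0 × 0 ≡ 0 (mod 5)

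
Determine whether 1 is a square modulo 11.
By Euler's criterion: 1^{5} ≡ 1 mod 11. Since this equals 1, 1 is a QR.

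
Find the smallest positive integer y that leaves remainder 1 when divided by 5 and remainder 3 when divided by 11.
M = 5 × 11 = 55. M₁ = 11, y₁ ≡ 1 mod 5. M₂ = 5, y₂ ≡ 9 mod 11. y = 1×11×1 + 3×5×9 ≡ 36 mod 55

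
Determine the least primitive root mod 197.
g = 2. For each prime q|196: 2^{98}≡196, 2^{28}≡104, none ≡ 1, so ord_197(2) = 196 and 2 is a primitive root.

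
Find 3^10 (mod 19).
By repeated squaring (mod 19): 3^{1}≡3, 3^{2}≡9, 3^{4}≡5, 3^{8}≡6. Then 3^{10} = 3^{8+2} ≡ 6 × 9 ≡ 16 (mod 19)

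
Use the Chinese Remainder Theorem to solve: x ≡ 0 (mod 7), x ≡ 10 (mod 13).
M = 7 × 13 = 91. M₁ = 13, y₁ ≡ 6 (mod 7). M₂ = 7, y₂ ≡ 2 (mod 13). x = 0×13×6 + 10×7×2 ≡ 49 (mod 91)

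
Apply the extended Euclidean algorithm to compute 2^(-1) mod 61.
Extended GCD: 2(-30) + 61(1) = 1. So 2^(-1) ≡ -30 ≡ 31 mod 61. Verify: 2 × 31 = 62 ≡ 1 mod 61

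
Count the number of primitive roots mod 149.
A prime p has φ(p-1) primitive roots; here φ(148) = 72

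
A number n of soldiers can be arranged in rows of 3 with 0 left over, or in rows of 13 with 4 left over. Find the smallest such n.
M = 3 × 13 = 39. M₁ = 13, y₁ ≡ 1 (mod 3). M₂ = 3, y₂ ≡ 9 (mod 13). n = 0×13×1 + 4×3×9 ≡ 30 (mod 39)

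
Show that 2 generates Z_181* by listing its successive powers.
2^1, 2^2, ..., 2^{180} mod 181: [2, 4, 8, 16, 32, 64, 128, 75, 150, 119, 57, 114, 47, 94, 7, 14, 28, 56, 112, 43, 86, 172, 163, 145, 109, 37, 74, 148, 115, 49, 98, 15, 30, 60, 120, 59, 118, 55, 110, 39, 78, 156, 131, 81, 162, 143, 105, 29, 58, 116, 51, 102, 23, 46, 92, 3, 6, 12, 24, 48, 96, 11, 22, 44, 88, 176, 171, 161, 141, 101, 21, 42, 84, 168, 155, 129, 77, 154, 127, 73, 146, 111, 41, 82, 164, 147, 113, 45, 90, 180, 179, 177, 173, 165, 149, 117, 53, 106, 31, 62, 124, 67, 134, 87, 174, 167, 153, 125, 69, 138, 95, 9, 18, 36, 72, 144, 107, 33, 66, 132, 83, 166, 151, 121, 61, 122, 63, 126, 71, 142, 103, 25, 50, 100, 19, 38, 76, 152, 123, 65, 130, 79, 158, 135, 89, 178, 175, 169, 157, 133, 85, 170, 159, 137, 93, 5, 10, 20, 40, 80, 160, 139, 97, 13, 26, 52, 104, 27, 54, 108, 35, 70, 140, 99, 17, 34, 68, 136, 91, 1]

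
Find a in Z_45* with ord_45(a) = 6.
4 has order 6 mod 45 since 4^{6} ≡ 1 mod 45 and no smaller power works.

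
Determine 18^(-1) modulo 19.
Since 19 is prime, by Fermat 18^(-1) ≡ 18^{17} ≡ 18 mod 19. Verify: 18 × 18 = 324 ≡ 1 mod 19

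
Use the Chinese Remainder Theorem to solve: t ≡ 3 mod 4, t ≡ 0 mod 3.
M = 4 × 3 = 12. M₁ = 3, y₁ ≡ 3 mod 4. M₂ = 4, y₂ ≡ 1 mod 3. t = 3×3×3 + 0×4×1 ≡ 3 mod 12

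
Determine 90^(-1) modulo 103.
Since 103 is prime, by Fermat 90^(-1) ≡ 90^{101} ≡ 95 mod 103. Verify: 90 × 95 = 8550 ≡ 1 mod 103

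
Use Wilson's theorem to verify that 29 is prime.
(28)! mod 29 = 28. Since this equals -1 (mod 29), Wilson confirms 29 is prime.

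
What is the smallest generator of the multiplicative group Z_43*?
g = 3. Powers: [3, 9, 27, 38, 28, 41, 37, 25, ...] generates all 42 non-zero residues.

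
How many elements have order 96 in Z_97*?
There are φ(97-1) = φ(96) = 32 primitive roots modulo 97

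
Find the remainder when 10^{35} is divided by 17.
By Fermat: 10^{16} ≡ 1 mod 17. 35 = 2×16 + 3. So 10^{35} ≡ 10^{3} ≡ 14 mod 17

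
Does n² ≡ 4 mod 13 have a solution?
By Euler's criterion: 4^{6} ≡ 1 mod 13. Since this equals 1, 4 is a QR.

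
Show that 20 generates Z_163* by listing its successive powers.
20^1, 20^2, ..., 20^{162} mod 163: [20, 74, 13, 97, 147, 6, 120, 118, 78, 93, 67, 36, 68, 56, 142, 69, 76, 53, 82, 10, 37, 88, 130, 155, 3, 60, 59, 39, 128, 115, 18, 34, 28, 71, 116, 38, 108, 41, 5, 100, 44, 65, 159, 83, 30, 111, 101, 64, 139, 9, 17, 14, 117, 58, 19, 54, 102, 84, 50, 22, 114, 161, 123, 15, 137, 132, 32, 151, 86, 90, 7, 140, 29, 91, 27, 51, 42, 25, 11, 57, 162, 143, 89, 150, 66, 16, 157, 43, 45, 85, 70, 96, 127, 95, 107, 21, 94, 87, 110, 81, 153, 126, 75, 33, 8, 160, 103, 104, 124, 35, 48, 145, 129, 135, 92, 47, 125, 55, 122, 158, 63, 119, 98, 4, 80, 133, 52, 62, 99, 24, 154, 146, 149, 46, 105, 144, 109, 61, 79, 113, 141, 49, 2, 40, 148, 26, 31, 131, 12, 77, 73, 156, 23, 134, 72, 136, 112, 121, 138, 152, 106, 1]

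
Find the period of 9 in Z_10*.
Powers of 9 mod 10: 9^1≡9, 9^2≡1. So the order of 9 is 2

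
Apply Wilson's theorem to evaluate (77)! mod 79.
(78)! = (77)! × (78) ≡ -1 mod 79. So (77)! ≡ -1 × (78)^(-1) ≡ (-1)×(-1) = 1 mod 79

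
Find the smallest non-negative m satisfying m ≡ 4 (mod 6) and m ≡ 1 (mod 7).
M = 6 × 7 = 42. M₁ = 7, y₁ ≡ 1 (mod 6). M₂ = 6, y₂ ≡ 6 (mod 7). m = 4×7×1 + 1×6×6 ≡ 22 (mod 42)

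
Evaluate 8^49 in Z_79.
By repeated squaring mod 79: 8^{1}≡8, 8^{2}≡64, 8^{4}≡67, 8^{8}≡65, 8^{16}≡38, 8^{32}≡22. Then 8^{49} = 8^{32+16+1} ≡ 22 × 38 × 8 ≡ 52 mod 79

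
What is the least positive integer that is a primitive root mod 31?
g = 3. For each prime q|30: 3^{15}≡30, 3^{10}≡25, 3^{6}≡16, none ≡ 1, so ord_31(3) = 30 and 3 is a primitive root.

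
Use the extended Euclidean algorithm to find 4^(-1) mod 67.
Extended GCD: 4(17) + 67(-1) = 1. So 4^(-1) ≡ 17 (mod 67). Verify: 4 × 17 = 68 ≡ 1 (mod 67)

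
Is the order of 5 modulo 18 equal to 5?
Powers of 5 mod 18: 5^1≡5, 5^2≡7, 5^3≡17, 5^4≡13, 5^5≡11, 5^6≡1. 5^5≡11≢1, so ord ≠ 5. No, the actual order is 6.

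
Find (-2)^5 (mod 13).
By repeated squaring (mod 13): (-2)^{1}≡11, (-2)^{2}≡4, (-2)^{4}≡3. Then (-2)^{5} = (-2)^{4+1} ≡ 3 × 11 ≡ 7 (mod 13)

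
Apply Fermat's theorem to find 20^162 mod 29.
By Fermat: 20^{28} ≡ 1 mod 29. 162 ≡ 22 mod 28. So 20^{162} ≡ 20^{22} ≡ 20 mod 29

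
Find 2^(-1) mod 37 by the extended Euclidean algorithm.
Extended GCD: 2(-18) + 37(1) = 1. So 2^(-1) ≡ -18 ≡ 19 mod 37. Verify: 2 × 19 = 38 ≡ 1 mod 37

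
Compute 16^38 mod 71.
By repeated squaring mod 71: 16^{1}≡16, 16^{2}≡43, 16^{4}≡3, 16^{8}≡9, 16^{16}≡10, 16^{32}≡29. Then 16^{38} = 16^{32+4+2} ≡ 29 × 3 × 43 ≡ 49 mod 71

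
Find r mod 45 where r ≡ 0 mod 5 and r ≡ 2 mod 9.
M = 5 × 9 = 45. M₁ = 9, y₁ ≡ 4 mod 5. M₂ = 5, y₂ ≡ 2 mod 9. r = 0×9×4 + 2×5×2 ≡ 20 mod 45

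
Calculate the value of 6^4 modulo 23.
6^{4} = 1296 ≡ 8 mod 23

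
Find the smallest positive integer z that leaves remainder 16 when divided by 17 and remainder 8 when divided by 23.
M = 17 × 23 = 391. M₁ = 23, y₁ ≡ 3 (mod 17). M₂ = 17, y₂ ≡ 19 (mod 23). z = 16×23×3 + 8×17×19 ≡ 169 (mod 391)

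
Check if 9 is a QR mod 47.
By Euler's criterion: 9^{23} ≡ 1 mod 47. Since this equals 1, 9 is a QR.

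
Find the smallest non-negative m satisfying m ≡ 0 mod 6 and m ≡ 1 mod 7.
M = 6 × 7 = 42. M₁ = 7, y₁ ≡ 1 mod 6. M₂ = 6, y₂ ≡ 6 mod 7. m = 0×7×1 + 1×6×6 ≡ 36 mod 42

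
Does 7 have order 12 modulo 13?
ord_13(7) divides 12. For each prime q|12: 7^{6}≡12, 7^{4}≡9, none ≡ 1. So 7 has order 12 and is a primitive root mod 13.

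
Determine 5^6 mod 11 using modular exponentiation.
By repeated squaring (mod 11): 5^{1}≡5, 5^{2}≡3, 5^{4}≡9. Then 5^{6} = 5^{4+2} ≡ 9 × 3 ≡ 5 (mod 11)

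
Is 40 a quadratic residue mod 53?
By Euler's criterion: 40^{26} ≡ 1 (mod 53). Since this equals 1, 40 is a QR.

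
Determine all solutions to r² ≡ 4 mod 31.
The square roots of 4 mod 31 are 2 and 29. Verify: 2² = 4 ≡ 4 mod 31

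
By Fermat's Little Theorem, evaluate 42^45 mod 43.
By Fermat: 42^{42} ≡ 1 mod 43. So 42^{45} = 42^{42} · 42^{3} ≡ 42^{3} ≡ 42 mod 43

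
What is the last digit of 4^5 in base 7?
By repeated squaring mod 7: 4^{1}≡4, 4^{2}≡2, 4^{4}≡4. Then 4^{5} = 4^{4+1} ≡ 4 × 4 ≡ 2 mod 7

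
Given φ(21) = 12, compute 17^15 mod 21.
By Euler: 17^{12} ≡ 1 mod 21 since gcd(17, 21) = 1. 15 = 1×12 + 3. So 17^{15} ≡ 17^{3} ≡ 20 mod 21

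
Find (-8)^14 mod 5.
Using Fermat: (-8)^{4} ≡ 1 mod 5. 14 ≡ 2 mod 4. So (-8)^{14} ≡ (-8)^{2} ≡ 4 mod 5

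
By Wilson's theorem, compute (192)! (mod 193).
By Wilson's theorem, (192)! ≡ -1 ≡ 192 (mod 193)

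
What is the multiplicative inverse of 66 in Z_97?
Since 97 is prime, by Fermat 66^(-1) ≡ 66^{95} ≡ 25 mod 97. Verify: 66 × 25 = 1650 ≡ 1 mod 97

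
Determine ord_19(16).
Powers of 16 mod 19: 16^1≡16, 16^2≡9, 16^3≡11, 16^4≡5, 16^5≡4, 16^6≡7, 16^7≡17, 16^8≡6, 16^9≡1. ord_19(16) = 9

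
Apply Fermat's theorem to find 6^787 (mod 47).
By Fermat: 6^{46} ≡ 1 (mod 47). 787 ≡ 5 (mod 46). So 6^{787} ≡ 6^{5} ≡ 21 (mod 47)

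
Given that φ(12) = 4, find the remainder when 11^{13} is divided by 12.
By Euler: 11^{4} ≡ 1 mod 12 since gcd(11, 12) = 1. 13 = 3×4 + 1. So 11^{13} ≡ 11^{1} ≡ 11 mod 12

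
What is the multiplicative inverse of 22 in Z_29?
Since 29 is prime, by Fermat 22^(-1) ≡ 22^{27} ≡ 4 mod 29. Verify: 22 × 4 = 88 ≡ 1 mod 29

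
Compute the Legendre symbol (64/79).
(64/79) = 64^{39} mod 79 = 1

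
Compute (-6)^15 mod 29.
By repeated squaring (mod 29): (-6)^{1}≡23, (-6)^{2}≡7, (-6)^{4}≡20, (-6)^{8}≡23. Then (-6)^{15} = (-6)^{8+4+2+1} ≡ 23 × 20 × 7 × 23 ≡ 23 (mod 29)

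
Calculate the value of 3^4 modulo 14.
3^{4} = 81 ≡ 11 mod 14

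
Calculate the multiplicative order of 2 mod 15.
Powers of 2 mod 15: 2^1≡2, 2^2≡4, 2^3≡8, 2^4≡1. ord_15(2) = 4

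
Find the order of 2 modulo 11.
Powers of 2 mod 11: 2^1≡2, 2^2≡4, 2^3≡8, 2^4≡5, 2^5≡10, 2^6≡9, 2^7≡7, 2^8≡3, 2^9≡6, 2^10≡1. ord_11(2) = 10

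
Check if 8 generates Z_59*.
ord_59(8) divides 58. For each prime q|58: 8^{29}≡58, 8^{2}≡5, none ≡ 1. So 8 has order 58 and is a primitive root mod 59.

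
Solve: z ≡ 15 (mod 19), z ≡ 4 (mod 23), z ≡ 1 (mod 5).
M = 19 × 23 × 5 = 2185. M₁ = 115, y₁ ≡ 1 (mod 19). M₂ = 95, y₂ ≡ 8 (mod 23). M₃ = 437, y₃ ≡ 3 (mod 5). z = 15×115×1 + 4×95×8 + 1×437×3 ≡ 1706 (mod 2185)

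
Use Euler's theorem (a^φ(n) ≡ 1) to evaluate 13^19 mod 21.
By Euler: 13^{12} ≡ 1 mod 21 since gcd(13, 21) = 1. 19 = 1×12 + 7. So 13^{19} ≡ 13^{7} ≡ 13 mod 21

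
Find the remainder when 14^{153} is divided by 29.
By Fermat: 14^{28} ≡ 1 (mod 29). 153 = 5×28 + 13. So 14^{153} ≡ 14^{13} ≡ 2 (mod 29)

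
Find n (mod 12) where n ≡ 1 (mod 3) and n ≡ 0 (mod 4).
M = 3 × 4 = 12. M₁ = 4, y₁ ≡ 1 (mod 3). M₂ = 3, y₂ ≡ 3 (mod 4). n = 1×4×1 + 0×3×3 ≡ 4 (mod 12)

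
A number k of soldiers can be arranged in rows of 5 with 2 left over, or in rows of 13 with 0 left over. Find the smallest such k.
M = 5 × 13 = 65. M₁ = 13, y₁ ≡ 2 mod 5. M₂ = 5, y₂ ≡ 8 mod 13. k = 2×13×2 + 0×5×8 ≡ 52 mod 65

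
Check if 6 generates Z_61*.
ord_61(6) divides 60. For each prime q|60: 6^{30}≡60, 6^{20}≡47, 6^{12}≡20, none ≡ 1. So 6 has order 60 and is a primitive root mod 61.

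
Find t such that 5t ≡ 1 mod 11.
Since 11 is prime, by Fermat 5^(-1) ≡ 5^{9} ≡ 9 mod 11. Verify: 5 × 9 = 45 ≡ 1 mod 11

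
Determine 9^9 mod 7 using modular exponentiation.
Using Fermat: 9^{6} ≡ 1 (mod 7). 9 ≡ 3 (mod 6). So 9^{9} ≡ 9^{3} ≡ 1 (mod 7)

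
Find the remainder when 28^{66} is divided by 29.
By Fermat: 28^{28} ≡ 1 mod 29. 66 = 2×28 + 10. So 28^{66} ≡ 28^{10} ≡ 1 mod 29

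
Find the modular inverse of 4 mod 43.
Since 43 is prime, by Fermat 4^(-1) ≡ 4^{41} ≡ 11 (mod 43). Verify: 4 × 11 = 44 ≡ 1 (mod 43)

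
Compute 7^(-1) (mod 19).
Since 19 is prime, by Fermat 7^(-1) ≡ 7^{17} ≡ 11 (mod 19). Verify: 7 × 11 = 77 ≡ 1 (mod 19)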